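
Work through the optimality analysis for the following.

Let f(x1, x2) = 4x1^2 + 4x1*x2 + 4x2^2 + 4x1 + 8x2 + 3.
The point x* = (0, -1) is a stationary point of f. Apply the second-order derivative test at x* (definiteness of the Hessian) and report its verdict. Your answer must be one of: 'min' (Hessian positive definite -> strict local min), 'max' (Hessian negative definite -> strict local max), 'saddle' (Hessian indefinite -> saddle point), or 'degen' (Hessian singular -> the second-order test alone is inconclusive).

Compute the Hessian H = grad^2 f:
  H = [[8, 4], [4, 8]]
Verify stationarity: grad f(x*) = H x* + g = (0, 0).
Eigenvalues of H: 4, 12.
Both eigenvalues > 0, so H is positive definite -> x* is a strict local min.

min


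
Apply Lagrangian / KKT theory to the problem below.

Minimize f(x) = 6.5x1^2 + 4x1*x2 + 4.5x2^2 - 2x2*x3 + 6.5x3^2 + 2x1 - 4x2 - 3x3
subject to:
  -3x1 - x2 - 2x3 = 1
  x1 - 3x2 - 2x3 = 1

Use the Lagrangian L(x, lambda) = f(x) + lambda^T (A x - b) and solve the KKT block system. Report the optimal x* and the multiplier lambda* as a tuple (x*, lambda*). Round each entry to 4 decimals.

Form the Lagrangian:
  L(x, lambda) = (1/2) x^T Q x + c^T x + lambda^T (A x - b)
Stationarity (grad_x L = 0): Q x + c + A^T lambda = 0.
Primal feasibility: A x = b.

This gives the KKT block system:
  [ Q   A^T ] [ x     ]   [-c ]
  [ A    0  ] [ lambda ] = [ b ]

Solving the linear system:
  x*      = (-0.1188, -0.2376, -0.203)
  lambda* = (-0.7692, -1.8128)
  f(x*)   = 1.9519

x* = (-0.1188, -0.2376, -0.203), lambda* = (-0.7692, -1.8128)


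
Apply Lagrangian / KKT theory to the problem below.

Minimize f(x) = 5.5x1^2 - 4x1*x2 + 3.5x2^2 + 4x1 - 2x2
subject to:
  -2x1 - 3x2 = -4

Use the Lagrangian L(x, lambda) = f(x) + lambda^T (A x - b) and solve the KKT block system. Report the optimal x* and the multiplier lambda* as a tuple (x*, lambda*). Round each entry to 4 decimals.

Form the Lagrangian:
  L(x, lambda) = (1/2) x^T Q x + c^T x + lambda^T (A x - b)
Stationarity (grad_x L = 0): Q x + c + A^T lambda = 0.
Primal feasibility: A x = b.

This gives the KKT block system:
  [ Q   A^T ] [ x     ]   [-c ]
  [ A    0  ] [ lambda ] = [ b ]

Solving the linear system:
  x*      = (0.32, 1.12)
  lambda* = (1.52)
  f(x*)   = 2.56

x* = (0.32, 1.12), lambda* = (1.52)


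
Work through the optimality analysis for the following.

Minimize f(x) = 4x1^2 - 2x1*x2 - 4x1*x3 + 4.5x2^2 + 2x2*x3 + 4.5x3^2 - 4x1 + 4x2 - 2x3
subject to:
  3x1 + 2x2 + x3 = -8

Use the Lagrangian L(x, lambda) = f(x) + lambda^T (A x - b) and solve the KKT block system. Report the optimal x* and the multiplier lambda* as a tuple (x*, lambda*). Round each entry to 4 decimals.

Form the Lagrangian:
  L(x, lambda) = (1/2) x^T Q x + c^T x + lambda^T (A x - b)
Stationarity (grad_x L = 0): Q x + c + A^T lambda = 0.
Primal feasibility: A x = b.

This gives the KKT block system:
  [ Q   A^T ] [ x     ]   [-c ]
  [ A    0  ] [ lambda ] = [ b ]

Solving the linear system:
  x*      = (-1.5067, -1.4767, -0.5265)
  lambda* = (3.6648)
  f(x*)   = 15.2458

x* = (-1.5067, -1.4767, -0.5265), lambda* = (3.6648)


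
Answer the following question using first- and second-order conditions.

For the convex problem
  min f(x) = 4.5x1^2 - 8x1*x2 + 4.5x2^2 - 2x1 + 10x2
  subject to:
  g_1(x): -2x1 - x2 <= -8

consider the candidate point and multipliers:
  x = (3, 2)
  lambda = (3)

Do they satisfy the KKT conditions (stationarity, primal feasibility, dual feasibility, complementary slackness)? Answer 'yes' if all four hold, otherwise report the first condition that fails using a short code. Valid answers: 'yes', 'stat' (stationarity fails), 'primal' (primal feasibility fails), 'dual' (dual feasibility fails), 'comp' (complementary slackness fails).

Gradient of f: grad f(x) = Q x + c = (9, 4)
Constraint values g_i(x) = a_i^T x - b_i:
  g_1((3, 2)) = 0
Stationarity residual: grad f(x) + sum_i lambda_i a_i = (3, 1)
  -> stationarity FAILS
Primal feasibility (all g_i <= 0): OK
Dual feasibility (all lambda_i >= 0): OK
Complementary slackness (lambda_i * g_i(x) = 0 for all i): OK

Verdict: the first failing condition is stationarity -> stat.

stat


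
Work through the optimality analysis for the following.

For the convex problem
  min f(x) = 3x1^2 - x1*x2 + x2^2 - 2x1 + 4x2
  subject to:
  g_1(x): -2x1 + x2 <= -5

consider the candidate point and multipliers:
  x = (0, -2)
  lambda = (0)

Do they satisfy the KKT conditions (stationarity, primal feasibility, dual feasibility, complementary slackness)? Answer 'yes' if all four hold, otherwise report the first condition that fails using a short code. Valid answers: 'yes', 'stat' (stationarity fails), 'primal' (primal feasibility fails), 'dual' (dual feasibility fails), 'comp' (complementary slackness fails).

Gradient of f: grad f(x) = Q x + c = (0, 0)
Constraint values g_i(x) = a_i^T x - b_i:
  g_1((0, -2)) = 3
Stationarity residual: grad f(x) + sum_i lambda_i a_i = (0, 0)
  -> stationarity OK
Primal feasibility (all g_i <= 0): FAILS
Dual feasibility (all lambda_i >= 0): OK
Complementary slackness (lambda_i * g_i(x) = 0 for all i): OK

Verdict: the first failing condition is primal_feasibility -> primal.

primal


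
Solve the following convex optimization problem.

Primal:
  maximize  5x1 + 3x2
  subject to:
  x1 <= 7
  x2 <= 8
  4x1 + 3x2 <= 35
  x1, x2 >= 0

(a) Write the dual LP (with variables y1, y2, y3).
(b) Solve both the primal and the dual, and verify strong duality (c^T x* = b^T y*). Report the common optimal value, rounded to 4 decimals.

The standard primal-dual pair for 'max c^T x s.t. A x <= b, x >= 0' is:
  Dual:  min b^T y  s.t.  A^T y >= c,  y >= 0.

So the dual LP is:
  minimize  7y1 + 8y2 + 35y3
  subject to:
    y1 + 4y3 >= 5
    y2 + 3y3 >= 3
    y1, y2, y3 >= 0

Solving the primal: x* = (7, 2.3333).
  primal value c^T x* = 42.
Solving the dual: y* = (1, 0, 1).
  dual value b^T y* = 42.
Strong duality: c^T x* = b^T y*. Confirmed.

42


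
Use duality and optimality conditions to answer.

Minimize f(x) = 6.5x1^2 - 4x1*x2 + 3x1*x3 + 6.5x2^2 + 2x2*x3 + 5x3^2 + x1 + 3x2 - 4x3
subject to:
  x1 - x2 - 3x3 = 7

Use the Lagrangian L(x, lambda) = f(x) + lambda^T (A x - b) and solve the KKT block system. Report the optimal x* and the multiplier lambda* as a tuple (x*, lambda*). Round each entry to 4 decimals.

Form the Lagrangian:
  L(x, lambda) = (1/2) x^T Q x + c^T x + lambda^T (A x - b)
Stationarity (grad_x L = 0): Q x + c + A^T lambda = 0.
Primal feasibility: A x = b.

This gives the KKT block system:
  [ Q   A^T ] [ x     ]   [-c ]
  [ A    0  ] [ lambda ] = [ b ]

Solving the linear system:
  x*      = (0.8657, -0.2137, -1.9735)
  lambda* = (-7.1885)
  f(x*)   = 29.2191

x* = (0.8657, -0.2137, -1.9735), lambda* = (-7.1885)


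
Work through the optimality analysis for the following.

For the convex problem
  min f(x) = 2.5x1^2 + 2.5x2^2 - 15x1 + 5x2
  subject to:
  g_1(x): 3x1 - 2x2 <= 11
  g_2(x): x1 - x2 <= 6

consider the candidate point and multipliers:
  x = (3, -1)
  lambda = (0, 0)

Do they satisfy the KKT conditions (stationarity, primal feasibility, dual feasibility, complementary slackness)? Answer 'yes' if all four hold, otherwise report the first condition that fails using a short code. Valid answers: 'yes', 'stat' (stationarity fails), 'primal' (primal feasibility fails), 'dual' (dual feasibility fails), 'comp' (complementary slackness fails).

Gradient of f: grad f(x) = Q x + c = (0, 0)
Constraint values g_i(x) = a_i^T x - b_i:
  g_1((3, -1)) = 0
  g_2((3, -1)) = -2
Stationarity residual: grad f(x) + sum_i lambda_i a_i = (0, 0)
  -> stationarity OK
Primal feasibility (all g_i <= 0): OK
Dual feasibility (all lambda_i >= 0): OK
Complementary slackness (lambda_i * g_i(x) = 0 for all i): OK

Verdict: yes, KKT holds.

yes


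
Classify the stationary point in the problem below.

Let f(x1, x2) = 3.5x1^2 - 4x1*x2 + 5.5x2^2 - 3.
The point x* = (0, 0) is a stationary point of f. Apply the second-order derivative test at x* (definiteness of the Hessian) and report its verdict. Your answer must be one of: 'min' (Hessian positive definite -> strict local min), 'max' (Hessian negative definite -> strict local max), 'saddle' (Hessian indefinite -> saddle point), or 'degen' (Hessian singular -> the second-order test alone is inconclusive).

Compute the Hessian H = grad^2 f:
  H = [[7, -4], [-4, 11]]
Verify stationarity: grad f(x*) = H x* + g = (0, 0).
Eigenvalues of H: 4.5279, 13.4721.
Both eigenvalues > 0, so H is positive definite -> x* is a strict local min.

min


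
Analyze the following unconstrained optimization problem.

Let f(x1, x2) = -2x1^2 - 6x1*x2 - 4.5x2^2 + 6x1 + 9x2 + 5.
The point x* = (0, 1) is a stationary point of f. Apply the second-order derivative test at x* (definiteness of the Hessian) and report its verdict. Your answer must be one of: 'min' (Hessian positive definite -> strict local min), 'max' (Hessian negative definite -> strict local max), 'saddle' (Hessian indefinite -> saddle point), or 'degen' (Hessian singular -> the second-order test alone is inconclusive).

Compute the Hessian H = grad^2 f:
  H = [[-4, -6], [-6, -9]]
Verify stationarity: grad f(x*) = H x* + g = (0, 0).
Eigenvalues of H: -13, 0.
H has a zero eigenvalue (singular; negative semidefinite but not definite), so H is neither positive definite, negative definite, nor indefinite. The second-order test alone is inconclusive -> degen.
(Indeed, f is constant along the null direction of H through x*, so x* is not a strict local extremum.)

degen


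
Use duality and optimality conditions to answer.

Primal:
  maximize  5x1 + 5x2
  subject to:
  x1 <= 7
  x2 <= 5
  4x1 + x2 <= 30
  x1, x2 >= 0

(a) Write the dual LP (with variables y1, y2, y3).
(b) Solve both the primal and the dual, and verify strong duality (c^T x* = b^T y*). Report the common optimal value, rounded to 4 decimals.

The standard primal-dual pair for 'max c^T x s.t. A x <= b, x >= 0' is:
  Dual:  min b^T y  s.t.  A^T y >= c,  y >= 0.

So the dual LP is:
  minimize  7y1 + 5y2 + 30y3
  subject to:
    y1 + 4y3 >= 5
    y2 + y3 >= 5
    y1, y2, y3 >= 0

Solving the primal: x* = (6.25, 5).
  primal value c^T x* = 56.25.
Solving the dual: y* = (0, 3.75, 1.25).
  dual value b^T y* = 56.25.
Strong duality: c^T x* = b^T y*. Confirmed.

56.25


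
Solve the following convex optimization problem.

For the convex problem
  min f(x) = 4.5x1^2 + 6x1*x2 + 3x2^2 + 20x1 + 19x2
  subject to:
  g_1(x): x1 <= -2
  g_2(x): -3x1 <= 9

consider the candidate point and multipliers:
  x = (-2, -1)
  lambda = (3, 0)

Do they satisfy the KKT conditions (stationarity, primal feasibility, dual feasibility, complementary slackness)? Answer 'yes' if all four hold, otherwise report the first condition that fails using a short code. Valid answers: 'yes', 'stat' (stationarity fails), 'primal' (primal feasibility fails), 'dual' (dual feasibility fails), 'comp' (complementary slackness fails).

Gradient of f: grad f(x) = Q x + c = (-4, 1)
Constraint values g_i(x) = a_i^T x - b_i:
  g_1((-2, -1)) = 0
  g_2((-2, -1)) = -3
Stationarity residual: grad f(x) + sum_i lambda_i a_i = (-1, 1)
  -> stationarity FAILS
Primal feasibility (all g_i <= 0): OK
Dual feasibility (all lambda_i >= 0): OK
Complementary slackness (lambda_i * g_i(x) = 0 for all i): OK

Verdict: the first failing condition is stationarity -> stat.

stat


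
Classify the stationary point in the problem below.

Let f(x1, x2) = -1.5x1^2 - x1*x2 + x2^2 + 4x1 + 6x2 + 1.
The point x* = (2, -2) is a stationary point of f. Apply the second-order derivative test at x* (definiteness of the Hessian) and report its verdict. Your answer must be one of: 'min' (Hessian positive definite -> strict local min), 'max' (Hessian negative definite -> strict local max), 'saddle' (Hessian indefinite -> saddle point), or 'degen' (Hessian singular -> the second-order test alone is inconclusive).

Compute the Hessian H = grad^2 f:
  H = [[-3, -1], [-1, 2]]
Verify stationarity: grad f(x*) = H x* + g = (0, 0).
Eigenvalues of H: -3.1926, 2.1926.
Eigenvalues have mixed signs, so H is indefinite -> x* is a saddle point.

saddle


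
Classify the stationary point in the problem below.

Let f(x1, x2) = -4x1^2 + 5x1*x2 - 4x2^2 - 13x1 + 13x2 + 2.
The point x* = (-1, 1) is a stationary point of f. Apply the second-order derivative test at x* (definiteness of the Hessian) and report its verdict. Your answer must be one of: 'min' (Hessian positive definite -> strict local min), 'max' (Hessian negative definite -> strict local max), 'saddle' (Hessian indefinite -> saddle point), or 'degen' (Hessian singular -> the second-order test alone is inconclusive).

Compute the Hessian H = grad^2 f:
  H = [[-8, 5], [5, -8]]
Verify stationarity: grad f(x*) = H x* + g = (0, 0).
Eigenvalues of H: -13, -3.
Both eigenvalues < 0, so H is negative definite -> x* is a strict local max.

max


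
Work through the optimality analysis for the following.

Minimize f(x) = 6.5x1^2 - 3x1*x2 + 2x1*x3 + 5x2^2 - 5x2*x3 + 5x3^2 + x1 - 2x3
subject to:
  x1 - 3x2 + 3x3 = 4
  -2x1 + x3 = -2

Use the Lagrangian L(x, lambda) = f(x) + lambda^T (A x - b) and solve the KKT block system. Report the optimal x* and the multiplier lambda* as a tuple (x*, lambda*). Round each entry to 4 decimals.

Form the Lagrangian:
  L(x, lambda) = (1/2) x^T Q x + c^T x + lambda^T (A x - b)
Stationarity (grad_x L = 0): Q x + c + A^T lambda = 0.
Primal feasibility: A x = b.

This gives the KKT block system:
  [ Q   A^T ] [ x     ]   [-c ]
  [ A    0  ] [ lambda ] = [ b ]

Solving the linear system:
  x*      = (1.0609, -0.858, 0.1217)
  lambda* = (-4.1237, 6.7424)
  f(x*)   = 15.3986

x* = (1.0609, -0.858, 0.1217), lambda* = (-4.1237, 6.7424)


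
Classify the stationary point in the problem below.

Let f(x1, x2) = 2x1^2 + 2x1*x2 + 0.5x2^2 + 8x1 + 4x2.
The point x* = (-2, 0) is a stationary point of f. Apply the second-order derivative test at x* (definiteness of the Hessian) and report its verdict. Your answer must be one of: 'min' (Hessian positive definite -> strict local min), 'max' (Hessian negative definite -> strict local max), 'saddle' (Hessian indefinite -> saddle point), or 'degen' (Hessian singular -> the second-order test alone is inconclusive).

Compute the Hessian H = grad^2 f:
  H = [[4, 2], [2, 1]]
Verify stationarity: grad f(x*) = H x* + g = (0, 0).
Eigenvalues of H: 0, 5.
H has a zero eigenvalue (singular; positive semidefinite but not definite), so H is neither positive definite, negative definite, nor indefinite. The second-order test alone is inconclusive -> degen.
(Indeed, f is constant along the null direction of H through x*, so x* is not a strict local extremum.)

degen


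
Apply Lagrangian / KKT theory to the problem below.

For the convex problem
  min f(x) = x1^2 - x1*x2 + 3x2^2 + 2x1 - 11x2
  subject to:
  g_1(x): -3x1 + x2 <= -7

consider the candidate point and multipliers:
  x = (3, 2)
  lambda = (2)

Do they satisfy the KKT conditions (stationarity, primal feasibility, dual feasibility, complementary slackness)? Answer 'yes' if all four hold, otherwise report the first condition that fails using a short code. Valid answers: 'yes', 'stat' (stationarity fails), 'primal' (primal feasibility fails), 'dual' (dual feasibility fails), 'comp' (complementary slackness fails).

Gradient of f: grad f(x) = Q x + c = (6, -2)
Constraint values g_i(x) = a_i^T x - b_i:
  g_1((3, 2)) = 0
Stationarity residual: grad f(x) + sum_i lambda_i a_i = (0, 0)
  -> stationarity OK
Primal feasibility (all g_i <= 0): OK
Dual feasibility (all lambda_i >= 0): OK
Complementary slackness (lambda_i * g_i(x) = 0 for all i): OK

Verdict: yes, KKT holds.

yes


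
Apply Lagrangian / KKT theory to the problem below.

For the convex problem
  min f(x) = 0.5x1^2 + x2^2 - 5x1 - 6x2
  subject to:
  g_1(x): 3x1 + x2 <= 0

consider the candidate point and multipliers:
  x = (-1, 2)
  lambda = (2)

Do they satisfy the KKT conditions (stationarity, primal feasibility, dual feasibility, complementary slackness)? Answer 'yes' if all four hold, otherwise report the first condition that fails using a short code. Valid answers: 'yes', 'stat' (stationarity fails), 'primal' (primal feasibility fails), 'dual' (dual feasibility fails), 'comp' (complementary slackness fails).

Gradient of f: grad f(x) = Q x + c = (-6, -2)
Constraint values g_i(x) = a_i^T x - b_i:
  g_1((-1, 2)) = -1
Stationarity residual: grad f(x) + sum_i lambda_i a_i = (0, 0)
  -> stationarity OK
Primal feasibility (all g_i <= 0): OK
Dual feasibility (all lambda_i >= 0): OK
Complementary slackness (lambda_i * g_i(x) = 0 for all i): FAILS

Verdict: the first failing condition is complementary_slackness -> comp.

comp


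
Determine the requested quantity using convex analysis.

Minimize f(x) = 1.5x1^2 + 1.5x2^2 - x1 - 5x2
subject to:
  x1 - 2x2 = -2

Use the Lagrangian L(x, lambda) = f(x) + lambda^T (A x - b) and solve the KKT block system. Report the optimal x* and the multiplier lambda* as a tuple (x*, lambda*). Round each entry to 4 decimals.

Form the Lagrangian:
  L(x, lambda) = (1/2) x^T Q x + c^T x + lambda^T (A x - b)
Stationarity (grad_x L = 0): Q x + c + A^T lambda = 0.
Primal feasibility: A x = b.

This gives the KKT block system:
  [ Q   A^T ] [ x     ]   [-c ]
  [ A    0  ] [ lambda ] = [ b ]

Solving the linear system:
  x*      = (0.5333, 1.2667)
  lambda* = (-0.6)
  f(x*)   = -4.0333

x* = (0.5333, 1.2667), lambda* = (-0.6)


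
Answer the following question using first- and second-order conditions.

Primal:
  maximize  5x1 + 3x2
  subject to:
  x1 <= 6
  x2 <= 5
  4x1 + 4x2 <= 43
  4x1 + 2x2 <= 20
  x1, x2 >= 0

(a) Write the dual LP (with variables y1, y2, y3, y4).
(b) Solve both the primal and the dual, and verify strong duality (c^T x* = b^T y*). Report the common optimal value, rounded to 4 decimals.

The standard primal-dual pair for 'max c^T x s.t. A x <= b, x >= 0' is:
  Dual:  min b^T y  s.t.  A^T y >= c,  y >= 0.

So the dual LP is:
  minimize  6y1 + 5y2 + 43y3 + 20y4
  subject to:
    y1 + 4y3 + 4y4 >= 5
    y2 + 4y3 + 2y4 >= 3
    y1, y2, y3, y4 >= 0

Solving the primal: x* = (2.5, 5).
  primal value c^T x* = 27.5.
Solving the dual: y* = (0, 0.5, 0, 1.25).
  dual value b^T y* = 27.5.
Strong duality: c^T x* = b^T y*. Confirmed.

27.5


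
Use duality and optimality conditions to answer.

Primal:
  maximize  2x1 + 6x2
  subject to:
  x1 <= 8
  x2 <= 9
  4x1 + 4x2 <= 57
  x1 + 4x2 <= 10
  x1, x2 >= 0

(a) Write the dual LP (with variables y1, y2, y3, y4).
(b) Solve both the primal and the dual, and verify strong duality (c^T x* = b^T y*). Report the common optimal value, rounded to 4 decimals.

The standard primal-dual pair for 'max c^T x s.t. A x <= b, x >= 0' is:
  Dual:  min b^T y  s.t.  A^T y >= c,  y >= 0.

So the dual LP is:
  minimize  8y1 + 9y2 + 57y3 + 10y4
  subject to:
    y1 + 4y3 + y4 >= 2
    y2 + 4y3 + 4y4 >= 6
    y1, y2, y3, y4 >= 0

Solving the primal: x* = (8, 0.5).
  primal value c^T x* = 19.
Solving the dual: y* = (0.5, 0, 0, 1.5).
  dual value b^T y* = 19.
Strong duality: c^T x* = b^T y*. Confirmed.

19


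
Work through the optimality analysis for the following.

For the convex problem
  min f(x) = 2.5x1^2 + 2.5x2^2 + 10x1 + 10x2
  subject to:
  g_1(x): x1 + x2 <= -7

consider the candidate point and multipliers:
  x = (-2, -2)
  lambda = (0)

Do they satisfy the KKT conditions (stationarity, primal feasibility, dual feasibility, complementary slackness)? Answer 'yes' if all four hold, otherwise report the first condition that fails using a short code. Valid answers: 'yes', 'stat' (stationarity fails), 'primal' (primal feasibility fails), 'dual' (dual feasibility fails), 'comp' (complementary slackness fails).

Gradient of f: grad f(x) = Q x + c = (0, 0)
Constraint values g_i(x) = a_i^T x - b_i:
  g_1((-2, -2)) = 3
Stationarity residual: grad f(x) + sum_i lambda_i a_i = (0, 0)
  -> stationarity OK
Primal feasibility (all g_i <= 0): FAILS
Dual feasibility (all lambda_i >= 0): OK
Complementary slackness (lambda_i * g_i(x) = 0 for all i): OK

Verdict: the first failing condition is primal_feasibility -> primal.

primal


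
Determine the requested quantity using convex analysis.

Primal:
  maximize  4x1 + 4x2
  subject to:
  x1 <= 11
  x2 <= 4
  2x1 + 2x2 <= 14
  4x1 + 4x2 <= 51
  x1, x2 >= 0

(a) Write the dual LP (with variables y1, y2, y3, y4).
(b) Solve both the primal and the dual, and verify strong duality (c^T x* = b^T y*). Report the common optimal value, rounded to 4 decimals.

The standard primal-dual pair for 'max c^T x s.t. A x <= b, x >= 0' is:
  Dual:  min b^T y  s.t.  A^T y >= c,  y >= 0.

So the dual LP is:
  minimize  11y1 + 4y2 + 14y3 + 51y4
  subject to:
    y1 + 2y3 + 4y4 >= 4
    y2 + 2y3 + 4y4 >= 4
    y1, y2, y3, y4 >= 0

Solving the primal: x* = (7, 0).
  primal value c^T x* = 28.
Solving the dual: y* = (0, 0, 2, 0).
  dual value b^T y* = 28.
Strong duality: c^T x* = b^T y*. Confirmed.

28


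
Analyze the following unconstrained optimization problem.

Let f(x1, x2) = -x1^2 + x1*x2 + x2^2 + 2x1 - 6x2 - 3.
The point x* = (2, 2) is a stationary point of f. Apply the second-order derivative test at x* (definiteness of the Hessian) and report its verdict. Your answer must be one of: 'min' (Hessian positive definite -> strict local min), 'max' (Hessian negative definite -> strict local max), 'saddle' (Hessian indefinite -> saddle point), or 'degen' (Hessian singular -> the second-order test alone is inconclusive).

Compute the Hessian H = grad^2 f:
  H = [[-2, 1], [1, 2]]
Verify stationarity: grad f(x*) = H x* + g = (0, 0).
Eigenvalues of H: -2.2361, 2.2361.
Eigenvalues have mixed signs, so H is indefinite -> x* is a saddle point.

saddle


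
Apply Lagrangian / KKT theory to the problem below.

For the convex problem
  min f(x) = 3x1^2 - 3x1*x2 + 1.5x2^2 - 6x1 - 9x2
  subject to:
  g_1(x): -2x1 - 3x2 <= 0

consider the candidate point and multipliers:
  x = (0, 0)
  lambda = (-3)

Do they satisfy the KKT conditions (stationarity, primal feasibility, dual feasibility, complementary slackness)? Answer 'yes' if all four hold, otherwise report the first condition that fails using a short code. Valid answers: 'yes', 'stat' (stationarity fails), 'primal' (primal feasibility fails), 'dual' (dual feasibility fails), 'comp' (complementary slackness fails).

Gradient of f: grad f(x) = Q x + c = (-6, -9)
Constraint values g_i(x) = a_i^T x - b_i:
  g_1((0, 0)) = 0
Stationarity residual: grad f(x) + sum_i lambda_i a_i = (0, 0)
  -> stationarity OK
Primal feasibility (all g_i <= 0): OK
Dual feasibility (all lambda_i >= 0): FAILS
Complementary slackness (lambda_i * g_i(x) = 0 for all i): OK

Verdict: the first failing condition is dual_feasibility -> dual.

dual


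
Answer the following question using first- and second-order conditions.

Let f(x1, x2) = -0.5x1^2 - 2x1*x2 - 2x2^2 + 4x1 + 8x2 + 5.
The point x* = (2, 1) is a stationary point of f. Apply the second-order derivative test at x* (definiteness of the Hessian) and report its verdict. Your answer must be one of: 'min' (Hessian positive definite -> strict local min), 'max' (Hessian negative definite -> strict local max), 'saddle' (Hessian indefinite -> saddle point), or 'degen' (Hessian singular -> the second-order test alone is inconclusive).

Compute the Hessian H = grad^2 f:
  H = [[-1, -2], [-2, -4]]
Verify stationarity: grad f(x*) = H x* + g = (0, 0).
Eigenvalues of H: -5, 0.
H has a zero eigenvalue (singular; negative semidefinite but not definite), so H is neither positive definite, negative definite, nor indefinite. The second-order test alone is inconclusive -> degen.
(Indeed, f is constant along the null direction of H through x*, so x* is not a strict local extremum.)

degen


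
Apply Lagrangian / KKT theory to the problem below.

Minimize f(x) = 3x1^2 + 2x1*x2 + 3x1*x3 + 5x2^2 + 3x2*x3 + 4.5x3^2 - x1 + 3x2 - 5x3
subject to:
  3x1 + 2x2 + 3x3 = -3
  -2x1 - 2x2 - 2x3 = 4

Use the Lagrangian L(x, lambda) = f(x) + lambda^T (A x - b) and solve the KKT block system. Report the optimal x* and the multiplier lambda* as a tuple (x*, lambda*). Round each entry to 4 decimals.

Form the Lagrangian:
  L(x, lambda) = (1/2) x^T Q x + c^T x + lambda^T (A x - b)
Stationarity (grad_x L = 0): Q x + c + A^T lambda = 0.
Primal feasibility: A x = b.

This gives the KKT block system:
  [ Q   A^T ] [ x     ]   [-c ]
  [ A    0  ] [ lambda ] = [ b ]

Solving the linear system:
  x*      = (-0.1111, -3, 1.1111)
  lambda* = (-19.5556, -31.5)
  f(x*)   = 26.4444

x* = (-0.1111, -3, 1.1111), lambda* = (-19.5556, -31.5)


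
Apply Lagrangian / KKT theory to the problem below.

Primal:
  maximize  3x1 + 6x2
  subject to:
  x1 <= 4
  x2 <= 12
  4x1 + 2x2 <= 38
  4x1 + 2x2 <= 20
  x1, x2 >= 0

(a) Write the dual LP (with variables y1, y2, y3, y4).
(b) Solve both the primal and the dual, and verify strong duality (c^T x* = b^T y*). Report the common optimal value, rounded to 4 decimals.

The standard primal-dual pair for 'max c^T x s.t. A x <= b, x >= 0' is:
  Dual:  min b^T y  s.t.  A^T y >= c,  y >= 0.

So the dual LP is:
  minimize  4y1 + 12y2 + 38y3 + 20y4
  subject to:
    y1 + 4y3 + 4y4 >= 3
    y2 + 2y3 + 2y4 >= 6
    y1, y2, y3, y4 >= 0

Solving the primal: x* = (0, 10).
  primal value c^T x* = 60.
Solving the dual: y* = (0, 0, 0, 3).
  dual value b^T y* = 60.
Strong duality: c^T x* = b^T y*. Confirmed.

60


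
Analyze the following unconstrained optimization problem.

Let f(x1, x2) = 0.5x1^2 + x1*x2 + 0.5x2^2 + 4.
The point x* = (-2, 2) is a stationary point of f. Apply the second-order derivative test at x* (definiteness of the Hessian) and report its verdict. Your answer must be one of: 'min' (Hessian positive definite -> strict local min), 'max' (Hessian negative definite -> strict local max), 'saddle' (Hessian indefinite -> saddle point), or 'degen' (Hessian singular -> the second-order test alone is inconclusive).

Compute the Hessian H = grad^2 f:
  H = [[1, 1], [1, 1]]
Verify stationarity: grad f(x*) = H x* + g = (0, 0).
Eigenvalues of H: 0, 2.
H has a zero eigenvalue (singular; positive semidefinite but not definite), so H is neither positive definite, negative definite, nor indefinite. The second-order test alone is inconclusive -> degen.
(Indeed, f is constant along the null direction of H through x*, so x* is not a strict local extremum.)

degen


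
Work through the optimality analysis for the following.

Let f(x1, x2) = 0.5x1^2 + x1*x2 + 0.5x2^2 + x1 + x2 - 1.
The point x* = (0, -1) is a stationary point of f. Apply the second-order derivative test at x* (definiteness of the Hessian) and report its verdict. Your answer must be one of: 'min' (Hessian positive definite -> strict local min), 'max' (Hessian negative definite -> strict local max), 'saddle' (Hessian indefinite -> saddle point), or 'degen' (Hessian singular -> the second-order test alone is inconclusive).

Compute the Hessian H = grad^2 f:
  H = [[1, 1], [1, 1]]
Verify stationarity: grad f(x*) = H x* + g = (0, 0).
Eigenvalues of H: 0, 2.
H has a zero eigenvalue (singular; positive semidefinite but not definite), so H is neither positive definite, negative definite, nor indefinite. The second-order test alone is inconclusive -> degen.
(Indeed, f is constant along the null direction of H through x*, so x* is not a strict local extremum.)

degen


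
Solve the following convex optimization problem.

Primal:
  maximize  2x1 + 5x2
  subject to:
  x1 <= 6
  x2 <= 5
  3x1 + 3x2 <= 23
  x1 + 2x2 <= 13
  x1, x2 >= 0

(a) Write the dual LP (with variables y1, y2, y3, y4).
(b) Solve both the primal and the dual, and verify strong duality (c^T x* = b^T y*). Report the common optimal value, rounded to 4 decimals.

The standard primal-dual pair for 'max c^T x s.t. A x <= b, x >= 0' is:
  Dual:  min b^T y  s.t.  A^T y >= c,  y >= 0.

So the dual LP is:
  minimize  6y1 + 5y2 + 23y3 + 13y4
  subject to:
    y1 + 3y3 + y4 >= 2
    y2 + 3y3 + 2y4 >= 5
    y1, y2, y3, y4 >= 0

Solving the primal: x* = (2.6667, 5).
  primal value c^T x* = 30.3333.
Solving the dual: y* = (0, 3, 0.6667, 0).
  dual value b^T y* = 30.3333.
Strong duality: c^T x* = b^T y*. Confirmed.

30.3333


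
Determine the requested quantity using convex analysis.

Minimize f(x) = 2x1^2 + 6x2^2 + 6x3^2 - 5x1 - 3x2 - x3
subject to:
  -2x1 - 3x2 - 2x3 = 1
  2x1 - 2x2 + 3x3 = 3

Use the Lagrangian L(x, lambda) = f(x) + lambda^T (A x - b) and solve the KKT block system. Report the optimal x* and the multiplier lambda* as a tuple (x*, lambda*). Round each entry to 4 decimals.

Form the Lagrangian:
  L(x, lambda) = (1/2) x^T Q x + c^T x + lambda^T (A x - b)
Stationarity (grad_x L = 0): Q x + c + A^T lambda = 0.
Primal feasibility: A x = b.

This gives the KKT block system:
  [ Q   A^T ] [ x     ]   [-c ]
  [ A    0  ] [ lambda ] = [ b ]

Solving the linear system:
  x*      = (0.6554, -0.7931, 0.0343)
  lambda* = (-2.9792, -1.79)
  f(x*)   = 3.7087

x* = (0.6554, -0.7931, 0.0343), lambda* = (-2.9792, -1.79)


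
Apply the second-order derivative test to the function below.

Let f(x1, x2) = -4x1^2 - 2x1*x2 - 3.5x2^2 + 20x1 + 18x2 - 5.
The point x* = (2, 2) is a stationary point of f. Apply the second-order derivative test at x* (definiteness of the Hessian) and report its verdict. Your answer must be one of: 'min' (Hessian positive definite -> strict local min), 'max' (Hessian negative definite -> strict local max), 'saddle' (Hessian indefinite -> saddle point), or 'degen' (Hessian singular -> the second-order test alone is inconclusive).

Compute the Hessian H = grad^2 f:
  H = [[-8, -2], [-2, -7]]
Verify stationarity: grad f(x*) = H x* + g = (0, 0).
Eigenvalues of H: -9.5616, -5.4384.
Both eigenvalues < 0, so H is negative definite -> x* is a strict local max.

max


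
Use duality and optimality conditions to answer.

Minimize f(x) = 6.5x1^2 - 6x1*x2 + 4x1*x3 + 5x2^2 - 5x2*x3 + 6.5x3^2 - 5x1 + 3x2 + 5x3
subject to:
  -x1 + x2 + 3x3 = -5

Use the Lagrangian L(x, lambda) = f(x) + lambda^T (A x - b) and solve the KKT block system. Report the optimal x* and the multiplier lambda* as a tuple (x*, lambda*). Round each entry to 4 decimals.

Form the Lagrangian:
  L(x, lambda) = (1/2) x^T Q x + c^T x + lambda^T (A x - b)
Stationarity (grad_x L = 0): Q x + c + A^T lambda = 0.
Primal feasibility: A x = b.

This gives the KKT block system:
  [ Q   A^T ] [ x     ]   [-c ]
  [ A    0  ] [ lambda ] = [ b ]

Solving the linear system:
  x*      = (0.5433, -0.7589, -1.2326)
  lambda* = (1.6855)
  f(x*)   = -1.3644

x* = (0.5433, -0.7589, -1.2326), lambda* = (1.6855)


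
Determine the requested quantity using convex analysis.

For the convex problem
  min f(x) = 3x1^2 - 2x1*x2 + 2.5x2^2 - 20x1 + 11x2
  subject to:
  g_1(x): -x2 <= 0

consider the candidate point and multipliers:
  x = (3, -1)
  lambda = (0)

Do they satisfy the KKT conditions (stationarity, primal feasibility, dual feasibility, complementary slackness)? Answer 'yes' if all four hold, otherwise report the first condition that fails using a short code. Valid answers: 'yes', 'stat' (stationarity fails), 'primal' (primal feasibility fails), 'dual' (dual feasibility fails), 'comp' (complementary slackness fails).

Gradient of f: grad f(x) = Q x + c = (0, 0)
Constraint values g_i(x) = a_i^T x - b_i:
  g_1((3, -1)) = 1
Stationarity residual: grad f(x) + sum_i lambda_i a_i = (0, 0)
  -> stationarity OK
Primal feasibility (all g_i <= 0): FAILS
Dual feasibility (all lambda_i >= 0): OK
Complementary slackness (lambda_i * g_i(x) = 0 for all i): OK

Verdict: the first failing condition is primal_feasibility -> primal.

primal


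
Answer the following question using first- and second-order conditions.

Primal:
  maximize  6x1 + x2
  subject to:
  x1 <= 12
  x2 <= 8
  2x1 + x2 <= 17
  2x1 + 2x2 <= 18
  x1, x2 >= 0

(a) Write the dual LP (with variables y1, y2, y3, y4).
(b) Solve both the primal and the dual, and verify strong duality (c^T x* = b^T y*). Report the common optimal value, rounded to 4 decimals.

The standard primal-dual pair for 'max c^T x s.t. A x <= b, x >= 0' is:
  Dual:  min b^T y  s.t.  A^T y >= c,  y >= 0.

So the dual LP is:
  minimize  12y1 + 8y2 + 17y3 + 18y4
  subject to:
    y1 + 2y3 + 2y4 >= 6
    y2 + y3 + 2y4 >= 1
    y1, y2, y3, y4 >= 0

Solving the primal: x* = (8.5, 0).
  primal value c^T x* = 51.
Solving the dual: y* = (0, 0, 3, 0).
  dual value b^T y* = 51.
Strong duality: c^T x* = b^T y*. Confirmed.

51


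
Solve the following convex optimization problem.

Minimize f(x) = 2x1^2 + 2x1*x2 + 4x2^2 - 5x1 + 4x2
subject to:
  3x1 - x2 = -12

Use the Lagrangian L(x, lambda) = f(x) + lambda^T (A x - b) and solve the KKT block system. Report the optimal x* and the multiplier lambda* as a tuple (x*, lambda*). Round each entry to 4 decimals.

Form the Lagrangian:
  L(x, lambda) = (1/2) x^T Q x + c^T x + lambda^T (A x - b)
Stationarity (grad_x L = 0): Q x + c + A^T lambda = 0.
Primal feasibility: A x = b.

This gives the KKT block system:
  [ Q   A^T ] [ x     ]   [-c ]
  [ A    0  ] [ lambda ] = [ b ]

Solving the linear system:
  x*      = (-3.625, 1.125)
  lambda* = (5.75)
  f(x*)   = 45.8125

x* = (-3.625, 1.125), lambda* = (5.75)


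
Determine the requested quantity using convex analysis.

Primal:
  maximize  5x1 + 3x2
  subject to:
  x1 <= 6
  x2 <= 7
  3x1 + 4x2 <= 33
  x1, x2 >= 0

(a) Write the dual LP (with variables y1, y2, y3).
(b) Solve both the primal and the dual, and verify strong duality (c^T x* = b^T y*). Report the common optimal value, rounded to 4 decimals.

The standard primal-dual pair for 'max c^T x s.t. A x <= b, x >= 0' is:
  Dual:  min b^T y  s.t.  A^T y >= c,  y >= 0.

So the dual LP is:
  minimize  6y1 + 7y2 + 33y3
  subject to:
    y1 + 3y3 >= 5
    y2 + 4y3 >= 3
    y1, y2, y3 >= 0

Solving the primal: x* = (6, 3.75).
  primal value c^T x* = 41.25.
Solving the dual: y* = (2.75, 0, 0.75).
  dual value b^T y* = 41.25.
Strong duality: c^T x* = b^T y*. Confirmed.

41.25


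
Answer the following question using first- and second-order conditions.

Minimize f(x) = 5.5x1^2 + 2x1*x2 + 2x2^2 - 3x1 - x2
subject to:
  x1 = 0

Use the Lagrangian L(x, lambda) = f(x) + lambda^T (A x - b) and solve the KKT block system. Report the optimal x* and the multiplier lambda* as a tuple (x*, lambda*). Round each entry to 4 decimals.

Form the Lagrangian:
  L(x, lambda) = (1/2) x^T Q x + c^T x + lambda^T (A x - b)
Stationarity (grad_x L = 0): Q x + c + A^T lambda = 0.
Primal feasibility: A x = b.

This gives the KKT block system:
  [ Q   A^T ] [ x     ]   [-c ]
  [ A    0  ] [ lambda ] = [ b ]

Solving the linear system:
  x*      = (0, 0.25)
  lambda* = (2.5)
  f(x*)   = -0.125

x* = (0, 0.25), lambda* = (2.5)


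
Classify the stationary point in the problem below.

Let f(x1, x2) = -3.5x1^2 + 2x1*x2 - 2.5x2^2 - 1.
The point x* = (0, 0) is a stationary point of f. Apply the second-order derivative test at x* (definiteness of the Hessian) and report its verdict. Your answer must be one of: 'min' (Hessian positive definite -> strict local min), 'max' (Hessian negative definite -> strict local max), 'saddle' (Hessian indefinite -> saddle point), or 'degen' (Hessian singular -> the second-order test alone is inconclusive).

Compute the Hessian H = grad^2 f:
  H = [[-7, 2], [2, -5]]
Verify stationarity: grad f(x*) = H x* + g = (0, 0).
Eigenvalues of H: -8.2361, -3.7639.
Both eigenvalues < 0, so H is negative definite -> x* is a strict local max.

max


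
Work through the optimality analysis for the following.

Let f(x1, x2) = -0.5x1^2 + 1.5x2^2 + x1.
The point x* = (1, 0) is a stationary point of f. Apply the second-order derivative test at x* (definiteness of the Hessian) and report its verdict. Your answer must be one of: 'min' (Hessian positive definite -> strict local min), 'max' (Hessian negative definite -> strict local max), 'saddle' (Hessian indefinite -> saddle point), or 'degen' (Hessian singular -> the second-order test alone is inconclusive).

Compute the Hessian H = grad^2 f:
  H = [[-1, 0], [0, 3]]
Verify stationarity: grad f(x*) = H x* + g = (0, 0).
Eigenvalues of H: -1, 3.
Eigenvalues have mixed signs, so H is indefinite -> x* is a saddle point.

saddle


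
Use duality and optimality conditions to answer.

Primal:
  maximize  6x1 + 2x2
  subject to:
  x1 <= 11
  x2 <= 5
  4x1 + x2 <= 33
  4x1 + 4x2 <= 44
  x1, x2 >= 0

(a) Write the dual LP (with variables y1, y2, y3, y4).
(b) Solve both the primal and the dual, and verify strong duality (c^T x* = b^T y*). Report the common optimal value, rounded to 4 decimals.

The standard primal-dual pair for 'max c^T x s.t. A x <= b, x >= 0' is:
  Dual:  min b^T y  s.t.  A^T y >= c,  y >= 0.

So the dual LP is:
  minimize  11y1 + 5y2 + 33y3 + 44y4
  subject to:
    y1 + 4y3 + 4y4 >= 6
    y2 + y3 + 4y4 >= 2
    y1, y2, y3, y4 >= 0

Solving the primal: x* = (7.3333, 3.6667).
  primal value c^T x* = 51.3333.
Solving the dual: y* = (0, 0, 1.3333, 0.1667).
  dual value b^T y* = 51.3333.
Strong duality: c^T x* = b^T y*. Confirmed.

51.3333


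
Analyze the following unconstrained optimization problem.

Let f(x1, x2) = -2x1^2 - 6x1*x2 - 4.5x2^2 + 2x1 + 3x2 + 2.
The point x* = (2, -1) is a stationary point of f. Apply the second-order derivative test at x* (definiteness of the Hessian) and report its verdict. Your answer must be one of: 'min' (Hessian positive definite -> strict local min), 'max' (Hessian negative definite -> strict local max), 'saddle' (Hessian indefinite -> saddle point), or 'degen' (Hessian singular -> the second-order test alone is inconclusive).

Compute the Hessian H = grad^2 f:
  H = [[-4, -6], [-6, -9]]
Verify stationarity: grad f(x*) = H x* + g = (0, 0).
Eigenvalues of H: -13, 0.
H has a zero eigenvalue (singular; negative semidefinite but not definite), so H is neither positive definite, negative definite, nor indefinite. The second-order test alone is inconclusive -> degen.
(Indeed, f is constant along the null direction of H through x*, so x* is not a strict local extremum.)

degen


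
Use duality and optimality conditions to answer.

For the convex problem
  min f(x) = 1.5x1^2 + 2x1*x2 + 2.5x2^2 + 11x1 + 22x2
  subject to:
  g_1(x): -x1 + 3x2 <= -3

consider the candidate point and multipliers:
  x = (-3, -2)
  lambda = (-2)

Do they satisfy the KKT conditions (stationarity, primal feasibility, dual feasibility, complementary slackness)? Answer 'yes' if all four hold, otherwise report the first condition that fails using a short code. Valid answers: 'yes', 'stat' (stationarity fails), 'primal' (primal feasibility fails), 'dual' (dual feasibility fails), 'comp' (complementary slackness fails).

Gradient of f: grad f(x) = Q x + c = (-2, 6)
Constraint values g_i(x) = a_i^T x - b_i:
  g_1((-3, -2)) = 0
Stationarity residual: grad f(x) + sum_i lambda_i a_i = (0, 0)
  -> stationarity OK
Primal feasibility (all g_i <= 0): OK
Dual feasibility (all lambda_i >= 0): FAILS
Complementary slackness (lambda_i * g_i(x) = 0 for all i): OK

Verdict: the first failing condition is dual_feasibility -> dual.

dual


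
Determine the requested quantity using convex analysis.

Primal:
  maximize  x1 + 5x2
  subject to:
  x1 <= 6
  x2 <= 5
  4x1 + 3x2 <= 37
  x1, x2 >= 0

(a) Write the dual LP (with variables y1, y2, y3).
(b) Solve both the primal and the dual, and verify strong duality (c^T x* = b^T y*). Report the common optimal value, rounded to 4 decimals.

The standard primal-dual pair for 'max c^T x s.t. A x <= b, x >= 0' is:
  Dual:  min b^T y  s.t.  A^T y >= c,  y >= 0.

So the dual LP is:
  minimize  6y1 + 5y2 + 37y3
  subject to:
    y1 + 4y3 >= 1
    y2 + 3y3 >= 5
    y1, y2, y3 >= 0

Solving the primal: x* = (5.5, 5).
  primal value c^T x* = 30.5.
Solving the dual: y* = (0, 4.25, 0.25).
  dual value b^T y* = 30.5.
Strong duality: c^T x* = b^T y*. Confirmed.

30.5


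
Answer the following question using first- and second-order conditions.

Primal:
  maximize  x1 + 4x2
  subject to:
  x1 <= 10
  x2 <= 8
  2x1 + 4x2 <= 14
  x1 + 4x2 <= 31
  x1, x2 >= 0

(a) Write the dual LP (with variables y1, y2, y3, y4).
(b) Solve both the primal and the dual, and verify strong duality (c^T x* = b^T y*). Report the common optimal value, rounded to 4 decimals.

The standard primal-dual pair for 'max c^T x s.t. A x <= b, x >= 0' is:
  Dual:  min b^T y  s.t.  A^T y >= c,  y >= 0.

So the dual LP is:
  minimize  10y1 + 8y2 + 14y3 + 31y4
  subject to:
    y1 + 2y3 + y4 >= 1
    y2 + 4y3 + 4y4 >= 4
    y1, y2, y3, y4 >= 0

Solving the primal: x* = (0, 3.5).
  primal value c^T x* = 14.
Solving the dual: y* = (0, 0, 1, 0).
  dual value b^T y* = 14.
Strong duality: c^T x* = b^T y*. Confirmed.

14
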